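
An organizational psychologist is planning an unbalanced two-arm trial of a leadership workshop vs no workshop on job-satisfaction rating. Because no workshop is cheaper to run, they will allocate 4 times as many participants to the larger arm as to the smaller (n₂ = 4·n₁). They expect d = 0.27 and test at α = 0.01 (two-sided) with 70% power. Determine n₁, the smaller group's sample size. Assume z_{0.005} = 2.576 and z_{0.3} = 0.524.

With allocation ratio k = n₂/n₁ = 4, Var(x̄₁−x̄₂) = σ²(1/n₁ + 1/(k·n₁)) = σ²·(k+1)/(k·n₁).
So n₁ = (1 + 1/k)·((z_{α/2} + z_β)/d)² = 1.250 × (3.100/0.27)².
n₁ = 1.250 × 131.82 = 164.8.
Round up: n₁ = 165, giving n₂ = 4 × 165 = 660.

n₁ = 165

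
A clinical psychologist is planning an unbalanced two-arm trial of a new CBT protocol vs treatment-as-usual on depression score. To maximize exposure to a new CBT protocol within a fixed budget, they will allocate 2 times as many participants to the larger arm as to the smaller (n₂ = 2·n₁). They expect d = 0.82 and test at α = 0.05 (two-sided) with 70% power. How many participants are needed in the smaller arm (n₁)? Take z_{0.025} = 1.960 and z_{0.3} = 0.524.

n₁ = 14

With allocation ratio k = n₂/n₁ = 2, Var(x̄₁−x̄₂) = σ²(1/n₁ + 1/(k·n₁)) = σ²·(k+1)/(k·n₁).
So n₁ = (1 + 1/k)·((z_{α/2} + z_β)/d)² = 1.500 × (2.484/0.82)².
n₁ = 1.500 × 9.18 = 13.8.
Round up: n₁ = 14, giving n₂ = 2 × 14 = 28.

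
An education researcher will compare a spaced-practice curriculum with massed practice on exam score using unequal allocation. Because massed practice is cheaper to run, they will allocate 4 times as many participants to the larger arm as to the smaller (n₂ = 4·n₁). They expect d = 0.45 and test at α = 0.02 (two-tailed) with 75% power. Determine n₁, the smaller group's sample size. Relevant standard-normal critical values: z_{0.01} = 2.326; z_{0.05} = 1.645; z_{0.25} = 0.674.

With allocation ratio k = n₂/n₁ = 4, Var(x̄₁−x̄₂) = σ²(1/n₁ + 1/(k·n₁)) = σ²·(k+1)/(k·n₁).
So n₁ = (1 + 1/k)·((z_{α/2} + z_β)/d)² = 1.250 × (3.000/0.45)².
n₁ = 1.250 × 44.44 = 55.6.
Round up: n₁ = 56, giving n₂ = 4 × 56 = 224.

n₁ = 56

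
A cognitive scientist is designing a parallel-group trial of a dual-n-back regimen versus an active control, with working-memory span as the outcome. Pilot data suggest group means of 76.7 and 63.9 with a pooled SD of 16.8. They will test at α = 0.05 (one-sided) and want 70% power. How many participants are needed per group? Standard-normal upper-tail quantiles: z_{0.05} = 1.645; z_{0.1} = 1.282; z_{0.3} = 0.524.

Cohen's d = |M₁ − M₂| / SD_pooled = |76.7 − 63.9| / 16.8 = 12.8 / 16.8 = 0.762.
For two independent groups with equal n: n = 2·((z_{α} + z_β) / d)².
z_{α} + z_β = 1.645 + 0.524 = 2.169.
n = 2 × (2.169 / 0.762)² = 2 × 2.846² = 2 × 8.10 = 16.2.
Round up to the next whole participant.

n = 17 per group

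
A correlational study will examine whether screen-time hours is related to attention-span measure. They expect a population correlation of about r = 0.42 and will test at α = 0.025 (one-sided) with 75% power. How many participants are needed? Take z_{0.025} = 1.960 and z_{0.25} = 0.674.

n = 38

Fisher's z: C = ½·ln((1+r)/(1−r)) = ½·ln(2.4483) = 0.4477.
n = ((z_{α} + z_β)/C)² + 3.
(1.960 + 0.674) / 0.4477 = 2.634 / 0.4477 = 5.883.
n = 5.883² + 3 = 34.61 + 3 = 37.6.
Round up.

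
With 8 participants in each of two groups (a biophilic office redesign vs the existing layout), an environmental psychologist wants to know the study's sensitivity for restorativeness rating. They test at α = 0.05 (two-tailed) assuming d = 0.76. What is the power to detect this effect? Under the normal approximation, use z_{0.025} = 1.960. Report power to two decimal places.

For two equal groups, power = Φ(d·√(n/2) − z_{α/2}).
d·√(n/2) = 0.76 × √(8/2) = 0.76 × 2.000 = 1.520.
z_β = 1.520 − 1.960 = -0.440.
Power = Φ(-0.440) = 0.330.

power ≈ 0.33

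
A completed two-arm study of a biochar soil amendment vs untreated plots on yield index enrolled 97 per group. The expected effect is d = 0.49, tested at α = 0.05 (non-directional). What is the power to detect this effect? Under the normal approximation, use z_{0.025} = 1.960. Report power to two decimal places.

power ≈ 0.93

For two equal groups, power = Φ(d·√(n/2) − z_{α/2}).
d·√(n/2) = 0.49 × √(97/2) = 0.49 × 6.964 = 3.412.
z_β = 3.412 − 1.960 = 1.452.
Power = Φ(1.452) = 0.927.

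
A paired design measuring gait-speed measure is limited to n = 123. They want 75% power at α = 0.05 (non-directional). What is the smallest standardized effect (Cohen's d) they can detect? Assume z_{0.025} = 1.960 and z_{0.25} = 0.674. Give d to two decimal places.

d_min ≈ 0.24

For a single sample (or paired design) of n = 123: d_min = (z_{α/2} + z_β)/√n.
z-sum = 1.960 + 0.674 = 2.634.
d_min = 2.634 / √123 = 2.634 / 11.091 = 0.237.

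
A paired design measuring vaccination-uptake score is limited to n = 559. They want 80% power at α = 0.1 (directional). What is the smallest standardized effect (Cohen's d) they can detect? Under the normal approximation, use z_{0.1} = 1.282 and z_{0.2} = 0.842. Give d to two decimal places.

d_min ≈ 0.09

For a single sample (or paired design) of n = 559: d_min = (z_{α} + z_β)/√n.
z-sum = 1.282 + 0.842 = 2.124.
d_min = 2.124 / √559 = 2.124 / 23.643 = 0.090.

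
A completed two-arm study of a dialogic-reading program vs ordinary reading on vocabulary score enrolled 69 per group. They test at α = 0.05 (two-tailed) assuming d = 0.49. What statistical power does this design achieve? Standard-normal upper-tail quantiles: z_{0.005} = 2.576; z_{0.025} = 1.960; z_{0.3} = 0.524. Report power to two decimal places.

power ≈ 0.82

For two equal groups, power = Φ(d·√(n/2) − z_{α/2}).
d·√(n/2) = 0.49 × √(69/2) = 0.49 × 5.874 = 2.878.
z_β = 2.878 − 1.960 = 0.918.
Power = Φ(0.918) = 0.821.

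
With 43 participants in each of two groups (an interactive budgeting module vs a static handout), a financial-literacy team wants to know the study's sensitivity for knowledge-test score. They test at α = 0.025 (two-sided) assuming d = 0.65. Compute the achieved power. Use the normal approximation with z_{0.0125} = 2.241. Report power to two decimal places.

For two equal groups, power = Φ(d·√(n/2) − z_{α/2}).
d·√(n/2) = 0.65 × √(43/2) = 0.65 × 4.637 = 3.014.
z_β = 3.014 − 2.241 = 0.773.
Power = Φ(0.773) = 0.780.

power ≈ 0.78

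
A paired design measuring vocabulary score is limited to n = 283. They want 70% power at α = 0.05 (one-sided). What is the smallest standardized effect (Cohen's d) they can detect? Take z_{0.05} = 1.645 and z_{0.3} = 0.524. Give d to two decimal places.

For a single sample (or paired design) of n = 283: d_min = (z_{α} + z_β)/√n.
z-sum = 1.645 + 0.524 = 2.169.
d_min = 2.169 / √283 = 2.169 / 16.823 = 0.129.

d_min ≈ 0.13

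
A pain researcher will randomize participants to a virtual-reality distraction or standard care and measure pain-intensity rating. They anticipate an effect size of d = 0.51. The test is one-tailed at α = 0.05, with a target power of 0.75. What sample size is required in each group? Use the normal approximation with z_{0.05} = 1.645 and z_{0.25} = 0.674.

For two independent groups with equal n: n = 2·((z_{α} + z_β) / d)².
z_{α} + z_β = 1.645 + 0.674 = 2.319.
n = 2 × (2.319 / 0.51)² = 2 × 4.547² = 2 × 20.68 = 41.4.
Round up to the next whole participant.

n = 42 per group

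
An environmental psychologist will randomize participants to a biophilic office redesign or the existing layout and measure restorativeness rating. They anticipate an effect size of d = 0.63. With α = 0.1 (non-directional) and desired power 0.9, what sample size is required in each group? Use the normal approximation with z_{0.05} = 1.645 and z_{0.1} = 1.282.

For two independent groups with equal n: n = 2·((z_{α/2} + z_β) / d)².
z_{α/2} + z_β = 1.645 + 1.282 = 2.927.
n = 2 × (2.927 / 0.63)² = 2 × 4.646² = 2 × 21.59 = 43.2.
Round up to the next whole participant.

n = 44 per group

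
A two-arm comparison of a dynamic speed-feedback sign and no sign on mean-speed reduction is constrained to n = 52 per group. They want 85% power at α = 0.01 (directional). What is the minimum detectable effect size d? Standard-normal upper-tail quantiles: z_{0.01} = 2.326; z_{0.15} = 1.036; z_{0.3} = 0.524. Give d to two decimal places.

For two independent groups of n = 52 each: d_min = (z_{α} + z_β)·√(2/n).
z-sum = 2.326 + 1.036 = 3.362.
d_min = 3.362 × √(2/52) = 3.362 × 0.1961 = 0.659.

d_min ≈ 0.66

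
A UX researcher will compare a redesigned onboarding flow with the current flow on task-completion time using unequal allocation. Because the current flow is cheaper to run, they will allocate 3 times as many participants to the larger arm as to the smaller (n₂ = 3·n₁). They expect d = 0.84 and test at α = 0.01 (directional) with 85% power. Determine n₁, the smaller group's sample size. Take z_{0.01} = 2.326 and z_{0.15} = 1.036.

n₁ = 22

With allocation ratio k = n₂/n₁ = 3, Var(x̄₁−x̄₂) = σ²(1/n₁ + 1/(k·n₁)) = σ²·(k+1)/(k·n₁).
So n₁ = (1 + 1/k)·((z_{α} + z_β)/d)² = 1.333 × (3.362/0.84)².
n₁ = 1.333 × 16.02 = 21.4.
Round up: n₁ = 22, giving n₂ = 3 × 22 = 66.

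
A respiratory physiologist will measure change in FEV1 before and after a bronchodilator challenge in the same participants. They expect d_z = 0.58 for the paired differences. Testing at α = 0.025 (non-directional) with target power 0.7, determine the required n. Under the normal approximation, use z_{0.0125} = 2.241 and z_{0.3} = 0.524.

For a paired (one-sample on differences) test: n = ((z_{α/2} + z_β) / d)².
z_{α/2} + z_β = 2.241 + 0.524 = 2.765.
n = (2.765 / 0.58)² = 4.767² = 22.73.
Round up.

n = 23 pairs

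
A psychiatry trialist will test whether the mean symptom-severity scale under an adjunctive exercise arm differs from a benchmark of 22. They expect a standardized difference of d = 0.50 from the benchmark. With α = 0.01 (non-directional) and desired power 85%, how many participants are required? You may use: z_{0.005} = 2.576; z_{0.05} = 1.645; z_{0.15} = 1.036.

For a one-sample test: n = ((z_{α/2} + z_β) / d)².
z_{α/2} + z_β = 2.576 + 1.036 = 3.612.
n = (3.612 / 0.50)² = 7.224² = 52.19.
Round up.

n = 53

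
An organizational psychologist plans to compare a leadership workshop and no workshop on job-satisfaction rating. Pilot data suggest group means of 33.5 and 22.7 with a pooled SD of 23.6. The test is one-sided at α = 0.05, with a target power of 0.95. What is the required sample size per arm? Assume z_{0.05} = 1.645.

Cohen's d = |M₁ − M₂| / SD_pooled = |33.5 − 22.7| / 23.6 = 10.8 / 23.6 = 0.458.
For two independent groups with equal n: n = 2·((z_{α} + z_β) / d)².
z_{α} + z_β = 1.645 + 1.645 = 3.290.
n = 2 × (3.290 / 0.458)² = 2 × 7.183² = 2 × 51.60 = 103.2.
Round up to the next whole participant.

n = 104 per group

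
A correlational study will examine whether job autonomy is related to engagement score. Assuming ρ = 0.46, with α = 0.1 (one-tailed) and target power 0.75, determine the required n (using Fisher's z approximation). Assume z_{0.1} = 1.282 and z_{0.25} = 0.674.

n = 19

Fisher's z: C = ½·ln((1+r)/(1−r)) = ½·ln(2.7037) = 0.4973.
n = ((z_{α} + z_β)/C)² + 3.
(1.282 + 0.674) / 0.4973 = 1.956 / 0.4973 = 3.933.
n = 3.933² + 3 = 15.47 + 3 = 18.5.
Round up.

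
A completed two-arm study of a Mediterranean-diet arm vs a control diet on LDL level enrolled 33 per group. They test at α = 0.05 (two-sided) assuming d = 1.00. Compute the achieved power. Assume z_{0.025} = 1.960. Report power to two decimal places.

power ≈ 0.98

For two equal groups, power = Φ(d·√(n/2) − z_{α/2}).
d·√(n/2) = 1.00 × √(33/2) = 1.00 × 4.062 = 4.062.
z_β = 4.062 − 1.960 = 2.102.
Power = Φ(2.102) = 0.982.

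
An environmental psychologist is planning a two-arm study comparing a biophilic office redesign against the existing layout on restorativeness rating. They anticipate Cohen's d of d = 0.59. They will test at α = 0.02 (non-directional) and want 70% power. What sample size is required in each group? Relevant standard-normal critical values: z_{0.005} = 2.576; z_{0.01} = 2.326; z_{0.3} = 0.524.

n = 47 per group

For two independent groups with equal n: n = 2·((z_{α/2} + z_β) / d)².
z_{α/2} + z_β = 2.326 + 0.524 = 2.850.
n = 2 × (2.850 / 0.59)² = 2 × 4.831² = 2 × 23.33 = 46.7.
Round up to the next whole participant.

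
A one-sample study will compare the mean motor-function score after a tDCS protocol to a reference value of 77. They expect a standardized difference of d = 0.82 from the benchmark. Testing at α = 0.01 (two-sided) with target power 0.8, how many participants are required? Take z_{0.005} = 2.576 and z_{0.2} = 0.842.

For a one-sample test: n = ((z_{α/2} + z_β) / d)².
z_{α/2} + z_β = 2.576 + 0.842 = 3.418.
n = (3.418 / 0.82)² = 4.168² = 17.37.
Round up.

n = 18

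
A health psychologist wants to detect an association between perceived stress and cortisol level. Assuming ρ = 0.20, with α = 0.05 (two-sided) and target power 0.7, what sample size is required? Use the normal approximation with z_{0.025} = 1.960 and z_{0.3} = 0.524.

Fisher's z: C = ½·ln((1+r)/(1−r)) = ½·ln(1.5000) = 0.2027.
n = ((z_{α/2} + z_β)/C)² + 3.
(1.960 + 0.524) / 0.2027 = 2.484 / 0.2027 = 12.255.
n = 12.255² + 3 = 150.17 + 3 = 153.2.
Round up.

n = 154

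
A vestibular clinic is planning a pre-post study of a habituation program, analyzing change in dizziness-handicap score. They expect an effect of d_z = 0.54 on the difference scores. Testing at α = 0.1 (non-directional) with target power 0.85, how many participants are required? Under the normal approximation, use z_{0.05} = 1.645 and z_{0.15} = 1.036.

n = 25 pairs

For a paired (one-sample on differences) test: n = ((z_{α/2} + z_β) / d)².
z_{α/2} + z_β = 1.645 + 1.036 = 2.681.
n = (2.681 / 0.54)² = 4.965² = 24.65.
Round up.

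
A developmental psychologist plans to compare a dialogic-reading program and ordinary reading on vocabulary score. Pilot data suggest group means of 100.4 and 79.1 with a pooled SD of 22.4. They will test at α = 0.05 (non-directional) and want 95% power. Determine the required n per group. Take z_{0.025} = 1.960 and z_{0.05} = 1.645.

n = 29 per group

Cohen's d = |M₁ − M₂| / SD_pooled = |100.4 − 79.1| / 22.4 = 21.3 / 22.4 = 0.951.
For two independent groups with equal n: n = 2·((z_{α/2} + z_β) / d)².
z_{α/2} + z_β = 1.960 + 1.645 = 3.605.
n = 2 × (3.605 / 0.951)² = 2 × 3.791² = 2 × 14.37 = 28.7.
Round up to the next whole participant.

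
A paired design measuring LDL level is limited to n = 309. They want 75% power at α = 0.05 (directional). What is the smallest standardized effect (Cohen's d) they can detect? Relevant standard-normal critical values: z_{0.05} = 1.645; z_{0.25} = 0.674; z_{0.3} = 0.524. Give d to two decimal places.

For a single sample (or paired design) of n = 309: d_min = (z_{α} + z_β)/√n.
z-sum = 1.645 + 0.674 = 2.319.
d_min = 2.319 / √309 = 2.319 / 17.578 = 0.132.

d_min ≈ 0.13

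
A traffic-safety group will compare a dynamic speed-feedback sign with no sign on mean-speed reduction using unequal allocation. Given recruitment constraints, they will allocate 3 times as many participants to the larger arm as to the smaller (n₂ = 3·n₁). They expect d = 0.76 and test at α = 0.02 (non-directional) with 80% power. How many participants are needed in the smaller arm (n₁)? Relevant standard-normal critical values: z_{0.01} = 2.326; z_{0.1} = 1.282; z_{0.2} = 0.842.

n₁ = 24

With allocation ratio k = n₂/n₁ = 3, Var(x̄₁−x̄₂) = σ²(1/n₁ + 1/(k·n₁)) = σ²·(k+1)/(k·n₁).
So n₁ = (1 + 1/k)·((z_{α/2} + z_β)/d)² = 1.333 × (3.168/0.76)².
n₁ = 1.333 × 17.38 = 23.2.
Round up: n₁ = 24, giving n₂ = 3 × 24 = 72.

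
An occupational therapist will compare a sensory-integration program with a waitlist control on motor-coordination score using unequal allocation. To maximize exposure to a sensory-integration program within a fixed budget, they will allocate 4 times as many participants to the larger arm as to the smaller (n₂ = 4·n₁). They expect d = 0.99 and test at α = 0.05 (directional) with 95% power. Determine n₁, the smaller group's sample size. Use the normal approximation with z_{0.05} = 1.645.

n₁ = 14

With allocation ratio k = n₂/n₁ = 4, Var(x̄₁−x̄₂) = σ²(1/n₁ + 1/(k·n₁)) = σ²·(k+1)/(k·n₁).
So n₁ = (1 + 1/k)·((z_{α} + z_β)/d)² = 1.250 × (3.290/0.99)².
n₁ = 1.250 × 11.04 = 13.8.
Round up: n₁ = 14, giving n₂ = 4 × 14 = 56.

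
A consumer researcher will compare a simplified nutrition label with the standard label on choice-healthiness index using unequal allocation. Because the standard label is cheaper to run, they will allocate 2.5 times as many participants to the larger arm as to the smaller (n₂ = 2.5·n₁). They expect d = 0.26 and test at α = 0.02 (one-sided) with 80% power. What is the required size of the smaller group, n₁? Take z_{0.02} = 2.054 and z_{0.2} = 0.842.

n₁ = 174

With allocation ratio k = n₂/n₁ = 2.5, Var(x̄₁−x̄₂) = σ²(1/n₁ + 1/(k·n₁)) = σ²·(k+1)/(k·n₁).
So n₁ = (1 + 1/k)·((z_{α} + z_β)/d)² = 1.400 × (2.896/0.26)².
n₁ = 1.400 × 124.07 = 173.7.
Round up: n₁ = 174, giving n₂ = 2.5 × 174 = 435.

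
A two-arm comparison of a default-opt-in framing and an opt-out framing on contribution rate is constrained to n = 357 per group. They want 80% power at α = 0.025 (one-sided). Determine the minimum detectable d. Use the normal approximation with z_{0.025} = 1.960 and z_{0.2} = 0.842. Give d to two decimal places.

For two independent groups of n = 357 each: d_min = (z_{α} + z_β)·√(2/n).
z-sum = 1.960 + 0.842 = 2.802.
d_min = 2.802 × √(2/357) = 2.802 × 0.0748 = 0.210.

d_min ≈ 0.21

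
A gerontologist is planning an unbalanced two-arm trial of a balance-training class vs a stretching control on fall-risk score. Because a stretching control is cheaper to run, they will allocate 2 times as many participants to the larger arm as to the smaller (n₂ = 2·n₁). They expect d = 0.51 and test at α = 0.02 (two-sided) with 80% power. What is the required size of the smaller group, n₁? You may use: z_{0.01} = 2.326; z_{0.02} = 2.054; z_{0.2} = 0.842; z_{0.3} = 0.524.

With allocation ratio k = n₂/n₁ = 2, Var(x̄₁−x̄₂) = σ²(1/n₁ + 1/(k·n₁)) = σ²·(k+1)/(k·n₁).
So n₁ = (1 + 1/k)·((z_{α/2} + z_β)/d)² = 1.500 × (3.168/0.51)².
n₁ = 1.500 × 38.59 = 57.9.
Round up: n₁ = 58, giving n₂ = 2 × 58 = 116.

n₁ = 58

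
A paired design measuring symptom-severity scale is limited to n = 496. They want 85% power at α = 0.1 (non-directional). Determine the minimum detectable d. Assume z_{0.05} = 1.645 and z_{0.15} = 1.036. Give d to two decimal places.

d_min ≈ 0.12

For a single sample (or paired design) of n = 496: d_min = (z_{α/2} + z_β)/√n.
z-sum = 1.645 + 1.036 = 2.681.
d_min = 2.681 / √496 = 2.681 / 22.271 = 0.120.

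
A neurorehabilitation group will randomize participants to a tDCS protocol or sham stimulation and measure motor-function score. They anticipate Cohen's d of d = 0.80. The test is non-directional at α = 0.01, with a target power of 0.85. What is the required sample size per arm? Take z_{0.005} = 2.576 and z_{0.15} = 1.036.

n = 41 per group

For two independent groups with equal n: n = 2·((z_{α/2} + z_β) / d)².
z_{α/2} + z_β = 2.576 + 1.036 = 3.612.
n = 2 × (3.612 / 0.80)² = 2 × 4.515² = 2 × 20.39 = 40.8.
Round up to the next whole participant.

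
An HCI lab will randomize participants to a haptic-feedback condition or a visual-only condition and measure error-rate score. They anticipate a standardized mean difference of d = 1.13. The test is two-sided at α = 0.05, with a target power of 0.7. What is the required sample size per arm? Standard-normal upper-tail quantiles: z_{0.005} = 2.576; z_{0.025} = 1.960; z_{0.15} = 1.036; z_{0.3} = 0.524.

n = 10 per group

For two independent groups with equal n: n = 2·((z_{α/2} + z_β) / d)².
z_{α/2} + z_β = 1.960 + 0.524 = 2.484.
n = 2 × (2.484 / 1.13)² = 2 × 2.198² = 2 × 4.83 = 9.7.
Round up to the next whole participant.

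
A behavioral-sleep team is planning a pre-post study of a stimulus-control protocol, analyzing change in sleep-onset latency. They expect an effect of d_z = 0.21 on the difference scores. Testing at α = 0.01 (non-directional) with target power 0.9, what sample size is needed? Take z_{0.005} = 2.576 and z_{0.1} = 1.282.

For a paired (one-sample on differences) test: n = ((z_{α/2} + z_β) / d)².
z_{α/2} + z_β = 2.576 + 1.282 = 3.858.
n = (3.858 / 0.21)² = 18.371² = 337.51.
Round up.

n = 338 pairs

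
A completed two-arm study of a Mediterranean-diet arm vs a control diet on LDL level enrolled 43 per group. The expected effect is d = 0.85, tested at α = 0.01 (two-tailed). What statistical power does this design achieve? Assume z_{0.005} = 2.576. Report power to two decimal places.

For two equal groups, power = Φ(d·√(n/2) − z_{α/2}).
d·√(n/2) = 0.85 × √(43/2) = 0.85 × 4.637 = 3.941.
z_β = 3.941 − 2.576 = 1.365.
Power = Φ(1.365) = 0.914.

power ≈ 0.91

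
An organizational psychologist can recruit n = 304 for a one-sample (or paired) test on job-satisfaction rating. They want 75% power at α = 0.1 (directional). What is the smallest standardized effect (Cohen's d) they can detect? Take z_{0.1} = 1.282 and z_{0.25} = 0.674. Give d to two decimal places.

For a single sample (or paired design) of n = 304: d_min = (z_{α} + z_β)/√n.
z-sum = 1.282 + 0.674 = 1.956.
d_min = 1.956 / √304 = 1.956 / 17.436 = 0.112.

d_min ≈ 0.11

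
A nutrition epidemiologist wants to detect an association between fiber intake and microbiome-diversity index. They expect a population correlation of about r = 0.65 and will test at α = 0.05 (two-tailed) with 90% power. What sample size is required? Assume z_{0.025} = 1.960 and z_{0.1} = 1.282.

Fisher's z: C = ½·ln((1+r)/(1−r)) = ½·ln(4.7143) = 0.7753.
n = ((z_{α/2} + z_β)/C)² + 3.
(1.960 + 1.282) / 0.7753 = 3.242 / 0.7753 = 4.182.
n = 4.182² + 3 = 17.49 + 3 = 20.5.
Round up.

n = 21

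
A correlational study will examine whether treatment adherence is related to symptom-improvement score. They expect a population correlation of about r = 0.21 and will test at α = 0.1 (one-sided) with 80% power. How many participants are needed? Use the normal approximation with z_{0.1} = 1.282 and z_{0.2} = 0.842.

Fisher's z: C = ½·ln((1+r)/(1−r)) = ½·ln(1.5316) = 0.2132.
n = ((z_{α} + z_β)/C)² + 3.
(1.282 + 0.842) / 0.2132 = 2.124 / 0.2132 = 9.962.
n = 9.962² + 3 = 99.25 + 3 = 102.3.
Round up.

n = 103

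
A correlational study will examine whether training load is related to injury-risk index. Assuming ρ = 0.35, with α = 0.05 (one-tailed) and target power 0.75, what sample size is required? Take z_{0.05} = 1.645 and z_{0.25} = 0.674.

n = 44

Fisher's z: C = ½·ln((1+r)/(1−r)) = ½·ln(2.0769) = 0.3654.
n = ((z_{α} + z_β)/C)² + 3.
(1.645 + 0.674) / 0.3654 = 2.319 / 0.3654 = 6.346.
n = 6.346² + 3 = 40.28 + 3 = 43.3.
Round up.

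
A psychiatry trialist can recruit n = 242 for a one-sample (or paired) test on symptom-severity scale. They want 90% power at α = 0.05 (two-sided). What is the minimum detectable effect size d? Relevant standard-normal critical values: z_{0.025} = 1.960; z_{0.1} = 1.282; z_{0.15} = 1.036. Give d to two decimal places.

For a single sample (or paired design) of n = 242: d_min = (z_{α/2} + z_β)/√n.
z-sum = 1.960 + 1.282 = 3.242.
d_min = 3.242 / √242 = 3.242 / 15.556 = 0.208.

d_min ≈ 0.21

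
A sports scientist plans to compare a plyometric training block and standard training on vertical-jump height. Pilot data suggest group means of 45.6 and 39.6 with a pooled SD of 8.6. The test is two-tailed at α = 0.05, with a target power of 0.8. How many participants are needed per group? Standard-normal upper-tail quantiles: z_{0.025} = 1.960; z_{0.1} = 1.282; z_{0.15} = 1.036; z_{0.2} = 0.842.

Cohen's d = |M₁ − M₂| / SD_pooled = |45.6 − 39.6| / 8.6 = 6.0 / 8.6 = 0.698.
For two independent groups with equal n: n = 2·((z_{α/2} + z_β) / d)².
z_{α/2} + z_β = 1.960 + 0.842 = 2.802.
n = 2 × (2.802 / 0.698)² = 2 × 4.014² = 2 × 16.11 = 32.2.
Round up to the next whole participant.

n = 33 per group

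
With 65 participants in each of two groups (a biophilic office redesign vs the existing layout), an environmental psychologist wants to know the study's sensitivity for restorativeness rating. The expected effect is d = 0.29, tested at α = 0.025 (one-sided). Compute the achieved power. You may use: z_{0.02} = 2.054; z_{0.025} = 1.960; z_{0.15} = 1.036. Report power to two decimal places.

power ≈ 0.38

For two equal groups, power = Φ(d·√(n/2) − z_{α}).
d·√(n/2) = 0.29 × √(65/2) = 0.29 × 5.701 = 1.653.
z_β = 1.653 − 1.960 = -0.307.
Power = Φ(-0.307) = 0.380.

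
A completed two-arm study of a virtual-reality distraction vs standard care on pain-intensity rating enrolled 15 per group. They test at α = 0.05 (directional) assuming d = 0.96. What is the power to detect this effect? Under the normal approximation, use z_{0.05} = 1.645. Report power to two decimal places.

power ≈ 0.84

For two equal groups, power = Φ(d·√(n/2) − z_{α}).
d·√(n/2) = 0.96 × √(15/2) = 0.96 × 2.739 = 2.629.
z_β = 2.629 − 1.645 = 0.984.
Power = Φ(0.984) = 0.837.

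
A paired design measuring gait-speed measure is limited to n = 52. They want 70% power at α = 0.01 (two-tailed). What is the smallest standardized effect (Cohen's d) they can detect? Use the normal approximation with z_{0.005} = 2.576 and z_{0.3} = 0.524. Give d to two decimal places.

For a single sample (or paired design) of n = 52: d_min = (z_{α/2} + z_β)/√n.
z-sum = 2.576 + 0.524 = 3.100.
d_min = 3.100 / √52 = 3.100 / 7.211 = 0.430.

d_min ≈ 0.43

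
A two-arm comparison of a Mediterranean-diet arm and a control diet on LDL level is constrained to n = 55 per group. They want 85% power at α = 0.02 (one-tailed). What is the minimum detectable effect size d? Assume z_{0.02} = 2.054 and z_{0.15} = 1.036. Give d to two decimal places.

d_min ≈ 0.59

For two independent groups of n = 55 each: d_min = (z_{α} + z_β)·√(2/n).
z-sum = 2.054 + 1.036 = 3.090.
d_min = 3.090 × √(2/55) = 3.090 × 0.1907 = 0.589.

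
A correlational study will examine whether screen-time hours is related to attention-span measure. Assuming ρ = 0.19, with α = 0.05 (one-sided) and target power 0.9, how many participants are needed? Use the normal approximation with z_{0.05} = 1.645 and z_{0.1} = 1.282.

n = 235

Fisher's z: C = ½·ln((1+r)/(1−r)) = ½·ln(1.4691) = 0.1923.
n = ((z_{α} + z_β)/C)² + 3.
(1.645 + 1.282) / 0.1923 = 2.927 / 0.1923 = 15.221.
n = 15.221² + 3 = 231.68 + 3 = 234.7.
Round up.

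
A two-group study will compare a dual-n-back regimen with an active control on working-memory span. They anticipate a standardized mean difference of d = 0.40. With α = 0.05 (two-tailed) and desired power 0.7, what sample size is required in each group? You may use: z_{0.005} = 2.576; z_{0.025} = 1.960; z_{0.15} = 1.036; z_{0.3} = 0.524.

For two independent groups with equal n: n = 2·((z_{α/2} + z_β) / d)².
z_{α/2} + z_β = 1.960 + 0.524 = 2.484.
n = 2 × (2.484 / 0.40)² = 2 × 6.210² = 2 × 38.56 = 77.1.
Round up to the next whole participant.

n = 78 per group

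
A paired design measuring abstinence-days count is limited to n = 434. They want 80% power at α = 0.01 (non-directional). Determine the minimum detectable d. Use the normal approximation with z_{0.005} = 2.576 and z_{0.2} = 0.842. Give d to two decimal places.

d_min ≈ 0.16

For a single sample (or paired design) of n = 434: d_min = (z_{α/2} + z_β)/√n.
z-sum = 2.576 + 0.842 = 3.418.
d_min = 3.418 / √434 = 3.418 / 20.833 = 0.164.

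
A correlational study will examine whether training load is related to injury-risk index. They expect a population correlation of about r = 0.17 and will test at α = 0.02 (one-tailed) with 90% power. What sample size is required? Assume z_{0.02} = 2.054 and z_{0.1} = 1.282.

Fisher's z: C = ½·ln((1+r)/(1−r)) = ½·ln(1.4096) = 0.1717.
n = ((z_{α} + z_β)/C)² + 3.
(2.054 + 1.282) / 0.1717 = 3.336 / 0.1717 = 19.429.
n = 19.429² + 3 = 377.50 + 3 = 380.5.
Round up.

n = 381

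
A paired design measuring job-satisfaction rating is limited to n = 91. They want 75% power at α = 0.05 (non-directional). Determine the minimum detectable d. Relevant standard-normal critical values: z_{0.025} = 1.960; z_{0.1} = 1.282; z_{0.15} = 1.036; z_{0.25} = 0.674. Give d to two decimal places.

d_min ≈ 0.28

For a single sample (or paired design) of n = 91: d_min = (z_{α/2} + z_β)/√n.
z-sum = 1.960 + 0.674 = 2.634.
d_min = 2.634 / √91 = 2.634 / 9.539 = 0.276.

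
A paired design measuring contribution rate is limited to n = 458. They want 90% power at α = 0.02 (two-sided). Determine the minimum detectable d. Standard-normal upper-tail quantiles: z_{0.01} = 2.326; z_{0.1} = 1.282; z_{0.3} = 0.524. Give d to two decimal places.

d_min ≈ 0.17

For a single sample (or paired design) of n = 458: d_min = (z_{α/2} + z_β)/√n.
z-sum = 2.326 + 1.282 = 3.608.
d_min = 3.608 / √458 = 3.608 / 21.401 = 0.169.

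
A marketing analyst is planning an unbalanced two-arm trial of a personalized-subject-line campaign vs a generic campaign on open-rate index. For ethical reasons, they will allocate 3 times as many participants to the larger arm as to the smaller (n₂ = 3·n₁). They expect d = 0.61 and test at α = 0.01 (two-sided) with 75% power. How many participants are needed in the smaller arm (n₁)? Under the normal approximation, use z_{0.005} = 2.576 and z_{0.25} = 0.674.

n₁ = 38

With allocation ratio k = n₂/n₁ = 3, Var(x̄₁−x̄₂) = σ²(1/n₁ + 1/(k·n₁)) = σ²·(k+1)/(k·n₁).
So n₁ = (1 + 1/k)·((z_{α/2} + z_β)/d)² = 1.333 × (3.250/0.61)².
n₁ = 1.333 × 28.39 = 37.8.
Round up: n₁ = 38, giving n₂ = 3 × 38 = 114.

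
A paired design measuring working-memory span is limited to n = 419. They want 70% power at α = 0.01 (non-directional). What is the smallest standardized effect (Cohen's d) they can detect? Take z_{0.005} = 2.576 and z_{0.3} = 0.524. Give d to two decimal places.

For a single sample (or paired design) of n = 419: d_min = (z_{α/2} + z_β)/√n.
z-sum = 2.576 + 0.524 = 3.100.
d_min = 3.100 / √419 = 3.100 / 20.469 = 0.151.

d_min ≈ 0.15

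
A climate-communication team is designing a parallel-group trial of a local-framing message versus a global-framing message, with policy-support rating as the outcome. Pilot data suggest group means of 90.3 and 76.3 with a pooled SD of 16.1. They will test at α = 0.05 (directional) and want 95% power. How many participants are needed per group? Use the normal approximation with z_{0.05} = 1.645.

Cohen's d = |M₁ − M₂| / SD_pooled = |90.3 − 76.3| / 16.1 = 14.0 / 16.1 = 0.870.
For two independent groups with equal n: n = 2·((z_{α} + z_β) / d)².
z_{α} + z_β = 1.645 + 1.645 = 3.290.
n = 2 × (3.290 / 0.870)² = 2 × 3.782² = 2 × 14.30 = 28.6.
Round up to the next whole participant.

n = 29 per group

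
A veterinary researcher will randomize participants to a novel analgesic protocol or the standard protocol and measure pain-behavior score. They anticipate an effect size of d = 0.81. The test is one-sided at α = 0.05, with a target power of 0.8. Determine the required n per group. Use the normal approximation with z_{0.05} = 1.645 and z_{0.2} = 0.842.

n = 19 per group

For two independent groups with equal n: n = 2·((z_{α} + z_β) / d)².
z_{α} + z_β = 1.645 + 0.842 = 2.487.
n = 2 × (2.487 / 0.81)² = 2 × 3.070² = 2 × 9.43 = 18.9.
Round up to the next whole participant.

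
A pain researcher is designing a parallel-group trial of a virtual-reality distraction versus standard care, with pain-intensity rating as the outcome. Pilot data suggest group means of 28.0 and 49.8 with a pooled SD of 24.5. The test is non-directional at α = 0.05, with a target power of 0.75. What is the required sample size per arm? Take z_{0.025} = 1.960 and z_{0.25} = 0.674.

Cohen's d = |M₁ − M₂| / SD_pooled = |28.0 − 49.8| / 24.5 = 21.8 / 24.5 = 0.890.
For two independent groups with equal n: n = 2·((z_{α/2} + z_β) / d)².
z_{α/2} + z_β = 1.960 + 0.674 = 2.634.
n = 2 × (2.634 / 0.890)² = 2 × 2.960² = 2 × 8.76 = 17.5.
Round up to the next whole participant.

n = 18 per group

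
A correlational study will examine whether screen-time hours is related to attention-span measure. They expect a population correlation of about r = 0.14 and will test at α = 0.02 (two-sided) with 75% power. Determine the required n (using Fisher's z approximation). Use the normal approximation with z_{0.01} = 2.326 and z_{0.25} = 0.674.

Fisher's z: C = ½·ln((1+r)/(1−r)) = ½·ln(1.3256) = 0.1409.
n = ((z_{α/2} + z_β)/C)² + 3.
(2.326 + 0.674) / 0.1409 = 3.000 / 0.1409 = 21.292.
n = 21.292² + 3 = 453.34 + 3 = 456.3.
Round up.

n = 457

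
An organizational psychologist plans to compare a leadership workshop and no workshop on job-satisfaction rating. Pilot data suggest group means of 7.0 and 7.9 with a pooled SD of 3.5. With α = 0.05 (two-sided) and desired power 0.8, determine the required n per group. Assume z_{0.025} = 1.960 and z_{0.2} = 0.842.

Cohen's d = |M₁ − M₂| / SD_pooled = |7.0 − 7.9| / 3.5 = 0.9 / 3.5 = 0.257.
For two independent groups with equal n: n = 2·((z_{α/2} + z_β) / d)².
z_{α/2} + z_β = 1.960 + 0.842 = 2.802.
n = 2 × (2.802 / 0.257)² = 2 × 10.903² = 2 × 118.87 = 237.7.
Round up to the next whole participant.

n = 238 per group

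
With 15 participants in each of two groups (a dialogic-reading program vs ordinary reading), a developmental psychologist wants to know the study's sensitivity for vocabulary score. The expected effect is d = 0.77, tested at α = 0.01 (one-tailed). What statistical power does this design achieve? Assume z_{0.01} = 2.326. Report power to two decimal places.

For two equal groups, power = Φ(d·√(n/2) − z_{α}).
d·√(n/2) = 0.77 × √(15/2) = 0.77 × 2.739 = 2.109.
z_β = 2.109 − 2.326 = -0.217.
Power = Φ(-0.217) = 0.414.

power ≈ 0.41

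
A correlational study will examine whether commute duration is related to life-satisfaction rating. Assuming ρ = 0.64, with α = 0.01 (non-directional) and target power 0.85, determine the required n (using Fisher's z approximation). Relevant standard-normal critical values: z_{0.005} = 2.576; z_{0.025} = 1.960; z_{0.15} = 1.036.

n = 26

Fisher's z: C = ½·ln((1+r)/(1−r)) = ½·ln(4.5556) = 0.7582.
n = ((z_{α/2} + z_β)/C)² + 3.
(2.576 + 1.036) / 0.7582 = 3.612 / 0.7582 = 4.764.
n = 4.764² + 3 = 22.69 + 3 = 25.7.
Round up.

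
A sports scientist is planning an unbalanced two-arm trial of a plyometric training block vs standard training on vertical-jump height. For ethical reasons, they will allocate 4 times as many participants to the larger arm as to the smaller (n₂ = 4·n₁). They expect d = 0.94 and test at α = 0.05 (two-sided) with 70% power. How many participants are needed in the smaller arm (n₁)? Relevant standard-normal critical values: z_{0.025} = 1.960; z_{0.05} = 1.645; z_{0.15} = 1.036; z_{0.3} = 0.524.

With allocation ratio k = n₂/n₁ = 4, Var(x̄₁−x̄₂) = σ²(1/n₁ + 1/(k·n₁)) = σ²·(k+1)/(k·n₁).
So n₁ = (1 + 1/k)·((z_{α/2} + z_β)/d)² = 1.250 × (2.484/0.94)².
n₁ = 1.250 × 6.98 = 8.7.
Round up: n₁ = 9, giving n₂ = 4 × 9 = 36.

n₁ = 9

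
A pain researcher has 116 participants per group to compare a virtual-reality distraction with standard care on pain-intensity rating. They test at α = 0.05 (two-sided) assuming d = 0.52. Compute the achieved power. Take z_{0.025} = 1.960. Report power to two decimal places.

For two equal groups, power = Φ(d·√(n/2) − z_{α/2}).
d·√(n/2) = 0.52 × √(116/2) = 0.52 × 7.616 = 3.960.
z_β = 3.960 − 1.960 = 2.000.
Power = Φ(2.000) = 0.977.

power ≈ 0.98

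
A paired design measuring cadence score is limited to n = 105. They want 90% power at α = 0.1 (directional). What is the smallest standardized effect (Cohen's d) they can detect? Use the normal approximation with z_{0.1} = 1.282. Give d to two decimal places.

For a single sample (or paired design) of n = 105: d_min = (z_{α} + z_β)/√n.
z-sum = 1.282 + 1.282 = 2.564.
d_min = 2.564 / √105 = 2.564 / 10.247 = 0.250.

d_min ≈ 0.25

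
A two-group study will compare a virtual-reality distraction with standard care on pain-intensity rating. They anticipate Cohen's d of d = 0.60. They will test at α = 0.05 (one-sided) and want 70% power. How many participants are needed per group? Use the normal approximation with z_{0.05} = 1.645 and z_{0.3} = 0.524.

n = 27 per group

For two independent groups with equal n: n = 2·((z_{α} + z_β) / d)².
z_{α} + z_β = 1.645 + 0.524 = 2.169.
n = 2 × (2.169 / 0.60)² = 2 × 3.615² = 2 × 13.07 = 26.1.
Round up to the next whole participant.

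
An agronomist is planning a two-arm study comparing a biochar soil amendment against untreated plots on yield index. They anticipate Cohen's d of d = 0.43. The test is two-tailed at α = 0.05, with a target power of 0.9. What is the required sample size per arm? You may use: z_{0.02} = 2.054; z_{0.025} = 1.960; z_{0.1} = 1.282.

For two independent groups with equal n: n = 2·((z_{α/2} + z_β) / d)².
z_{α/2} + z_β = 1.960 + 1.282 = 3.242.
n = 2 × (3.242 / 0.43)² = 2 × 7.540² = 2 × 56.84 = 113.7.
Round up to the next whole participant.

n = 114 per group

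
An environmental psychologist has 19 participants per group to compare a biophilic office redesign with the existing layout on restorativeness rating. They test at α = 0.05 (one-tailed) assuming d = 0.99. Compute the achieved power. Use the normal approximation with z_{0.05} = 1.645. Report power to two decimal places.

For two equal groups, power = Φ(d·√(n/2) − z_{α}).
d·√(n/2) = 0.99 × √(19/2) = 0.99 × 3.082 = 3.051.
z_β = 3.051 − 1.645 = 1.406.
Power = Φ(1.406) = 0.920.

power ≈ 0.92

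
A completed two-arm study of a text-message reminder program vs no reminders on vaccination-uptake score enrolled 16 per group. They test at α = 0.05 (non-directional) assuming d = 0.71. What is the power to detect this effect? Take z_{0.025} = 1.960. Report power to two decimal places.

power ≈ 0.52

For two equal groups, power = Φ(d·√(n/2) − z_{α/2}).
d·√(n/2) = 0.71 × √(16/2) = 0.71 × 2.828 = 2.008.
z_β = 2.008 − 1.960 = 0.048.
Power = Φ(0.048) = 0.519.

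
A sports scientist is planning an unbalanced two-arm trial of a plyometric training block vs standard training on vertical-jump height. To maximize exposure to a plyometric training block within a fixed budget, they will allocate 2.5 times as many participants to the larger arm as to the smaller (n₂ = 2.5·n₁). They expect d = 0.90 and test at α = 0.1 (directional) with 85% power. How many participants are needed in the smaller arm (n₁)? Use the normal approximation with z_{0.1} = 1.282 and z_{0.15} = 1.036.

n₁ = 10

With allocation ratio k = n₂/n₁ = 2.5, Var(x̄₁−x̄₂) = σ²(1/n₁ + 1/(k·n₁)) = σ²·(k+1)/(k·n₁).
So n₁ = (1 + 1/k)·((z_{α} + z_β)/d)² = 1.400 × (2.318/0.90)².
n₁ = 1.400 × 6.63 = 9.3.
Round up: n₁ = 10, giving n₂ = 2.5 × 10 = 25.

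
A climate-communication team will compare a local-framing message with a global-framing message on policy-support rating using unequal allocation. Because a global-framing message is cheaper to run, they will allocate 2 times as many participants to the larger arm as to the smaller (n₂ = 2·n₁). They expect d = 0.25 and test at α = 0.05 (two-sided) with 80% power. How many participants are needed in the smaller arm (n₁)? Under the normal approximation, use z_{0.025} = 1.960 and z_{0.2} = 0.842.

With allocation ratio k = n₂/n₁ = 2, Var(x̄₁−x̄₂) = σ²(1/n₁ + 1/(k·n₁)) = σ²·(k+1)/(k·n₁).
So n₁ = (1 + 1/k)·((z_{α/2} + z_β)/d)² = 1.500 × (2.802/0.25)².
n₁ = 1.500 × 125.62 = 188.4.
Round up: n₁ = 189, giving n₂ = 2 × 189 = 378.

n₁ = 189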